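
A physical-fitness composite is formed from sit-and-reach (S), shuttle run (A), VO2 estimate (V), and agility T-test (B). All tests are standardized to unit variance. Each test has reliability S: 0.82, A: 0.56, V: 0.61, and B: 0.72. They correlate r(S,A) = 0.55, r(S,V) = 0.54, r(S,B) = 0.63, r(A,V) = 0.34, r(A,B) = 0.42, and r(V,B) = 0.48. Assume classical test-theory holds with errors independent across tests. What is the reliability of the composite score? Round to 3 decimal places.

Var(S+A+V+B) = 4 + 2·[0.55 + 0.54 + 0.63 + 0.34 + 0.42 + 0.48] = 4 + 5.92 = 9.92.
Under uncorrelated errors the observed covariances equal the true-score covariances, so only the own-variance terms attenuate.
True-score variance = [0.82 + 0.56 + 0.61 + 0.72] + 5.92 = 2.71 + 5.92 = 8.63.
Reliability = 8.63 / 9.92 = 0.870.

0.870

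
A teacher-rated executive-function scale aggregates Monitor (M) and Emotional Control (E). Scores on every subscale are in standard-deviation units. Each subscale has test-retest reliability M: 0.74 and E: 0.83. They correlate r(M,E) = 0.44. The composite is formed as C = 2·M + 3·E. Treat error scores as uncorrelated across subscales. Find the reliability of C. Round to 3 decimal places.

0.859

Var(C) = 2² + 3² + 2·[6·0.44] = 13 + 5.28 = 18.28.
Under uncorrelated errors the observed covariances equal the true-score covariances, so only the own-variance terms attenuate.
True-score variance = [2²·0.74 + 3²·0.83] + 5.28 = 10.43 + 5.28 = 15.71.
Reliability = 15.71 / 18.28 = 0.859.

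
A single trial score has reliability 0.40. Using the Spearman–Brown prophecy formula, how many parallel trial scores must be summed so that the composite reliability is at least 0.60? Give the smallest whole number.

3

k ≥ ρ*(1−ρ₁)/(ρ₁(1−ρ*)) = 0.60·0.60 / (0.40·0.40) = 2.250.
Smallest integer k = 3.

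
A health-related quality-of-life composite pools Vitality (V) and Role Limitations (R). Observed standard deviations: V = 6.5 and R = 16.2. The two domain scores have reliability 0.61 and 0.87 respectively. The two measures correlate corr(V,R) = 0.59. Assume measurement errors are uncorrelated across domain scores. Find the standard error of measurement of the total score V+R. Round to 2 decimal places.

Var(total) = 304.69 + 124.254 = 428.944.
True-score variance = 254.095 + 124.254 = 378.349, so reliability = 0.8820.
Error variance = 428.944 − 378.349 = 50.5947; SEM = √50.5947 = 7.11.

7.11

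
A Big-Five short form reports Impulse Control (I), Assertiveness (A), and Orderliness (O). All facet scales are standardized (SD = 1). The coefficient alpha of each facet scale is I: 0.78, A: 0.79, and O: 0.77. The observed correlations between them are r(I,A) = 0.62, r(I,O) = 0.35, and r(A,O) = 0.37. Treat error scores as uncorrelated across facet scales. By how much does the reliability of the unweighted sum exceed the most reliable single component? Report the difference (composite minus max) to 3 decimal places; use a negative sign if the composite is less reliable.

Var(sum) = 3 + 2.68 = 5.68; true-score variance = 2.34 + 2.68 = 5.02; composite reliability = 0.8838.
Max component reliability = 0.7900.
Difference = 0.8838 − 0.7900 = 0.094.

0.094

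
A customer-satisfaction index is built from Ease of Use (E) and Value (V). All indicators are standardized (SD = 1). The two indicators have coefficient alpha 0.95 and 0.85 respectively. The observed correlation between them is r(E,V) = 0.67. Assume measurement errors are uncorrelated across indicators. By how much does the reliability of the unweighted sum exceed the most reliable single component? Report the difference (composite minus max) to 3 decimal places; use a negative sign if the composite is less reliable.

-0.010

Var(sum) = 2 + 1.34 = 3.34; true-score variance = 1.8 + 1.34 = 3.14; composite reliability = 0.9401.
Max component reliability = 0.9500.
Difference = 0.9401 − 0.9500 = -0.010.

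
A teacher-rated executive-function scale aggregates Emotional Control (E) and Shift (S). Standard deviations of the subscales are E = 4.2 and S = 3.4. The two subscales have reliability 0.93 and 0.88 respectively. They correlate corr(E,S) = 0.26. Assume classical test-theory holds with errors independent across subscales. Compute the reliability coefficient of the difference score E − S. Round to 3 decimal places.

Var(E−S) = 4.2² + 3.4² − 2·4.2·3.4·0.26 = 29.2 − 7.4256 = 21.7744.
Because errors are independent across components, Cov(Tᵢ,Tⱼ) = Cov(Xᵢ,Xⱼ); the off-diagonal part of the true-score variance is the same as above.
True-score variance = [4.2²·0.93 + 3.4²·0.88] − 7.4256 = 26.578 − 7.4256 = 19.1524.
Reliability = 19.1524 / 21.7744 = 0.880.

0.880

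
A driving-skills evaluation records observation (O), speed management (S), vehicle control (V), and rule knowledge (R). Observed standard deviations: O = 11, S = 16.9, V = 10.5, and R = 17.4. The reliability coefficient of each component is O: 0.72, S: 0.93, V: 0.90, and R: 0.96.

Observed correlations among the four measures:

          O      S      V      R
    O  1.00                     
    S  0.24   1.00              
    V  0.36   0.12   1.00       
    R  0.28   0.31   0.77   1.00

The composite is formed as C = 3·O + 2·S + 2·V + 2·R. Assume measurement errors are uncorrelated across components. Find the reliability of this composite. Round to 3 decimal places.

0.937

Var(C) = 3²·11² + 2²·16.9² + 2²·10.5² + 2²·17.4² + 2·[6·11·16.9·0.24 + 6·11·10.5·0.36 + 6·11·17.4·0.28 + 4·16.9·10.5·0.12 + 4·16.9·17.4·0.31 + 4·10.5·17.4·0.77] = 3883.48 + 3702.51 = 7585.99.
Because errors are independent across components, Cov(Tᵢ,Tⱼ) = Cov(Xᵢ,Xⱼ); the off-diagonal part of the true-score variance is the same as above.
True-score variance = [3²·11²·0.72 + 2²·16.9²·0.93 + 2²·10.5²·0.90 + 2²·17.4²·0.96] + 3702.51 = 3406.05 + 3702.51 = 7108.56.
Reliability = 7108.56 / 7585.99 = 0.937.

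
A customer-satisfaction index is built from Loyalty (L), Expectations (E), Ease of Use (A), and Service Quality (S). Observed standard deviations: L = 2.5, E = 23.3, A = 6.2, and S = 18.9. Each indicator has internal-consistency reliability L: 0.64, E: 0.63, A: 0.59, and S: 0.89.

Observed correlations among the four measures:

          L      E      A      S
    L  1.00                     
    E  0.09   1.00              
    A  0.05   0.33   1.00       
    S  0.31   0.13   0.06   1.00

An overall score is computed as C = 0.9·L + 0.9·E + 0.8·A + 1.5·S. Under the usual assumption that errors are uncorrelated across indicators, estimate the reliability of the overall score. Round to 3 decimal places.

0.832

Var(C) = 0.9²·2.5² + 0.9²·23.3² + 0.8²·6.2² + 1.5²·18.9² + 2·[0.81·2.5·23.3·0.09 + 0.72·2.5·6.2·0.05 + 1.35·2.5·18.9·0.31 + 0.72·23.3·6.2·0.33 + 1.35·23.3·18.9·0.13 + 1.2·6.2·18.9·0.06] = 1273.13 + 289.248 = 1562.38.
With uncorrelated errors the cross-covariances are all true-score covariance, so they carry over unchanged; only the diagonal terms shrink to ρᵢσᵢ².
True-score variance = [0.9²·2.5²·0.64 + 0.9²·23.3²·0.63 + 0.8²·6.2²·0.59 + 1.5²·18.9²·0.89] + 289.248 = 1010.1 + 289.248 = 1299.35.
Reliability = 1299.35 / 1562.38 = 0.832.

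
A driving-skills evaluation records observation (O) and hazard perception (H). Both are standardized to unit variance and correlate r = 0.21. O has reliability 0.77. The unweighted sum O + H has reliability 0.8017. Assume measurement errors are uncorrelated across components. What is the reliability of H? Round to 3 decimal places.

0.750

Var(O+H) = 2 + 2·0.21 = 2.420.
True-score variance = ρ_O + ρ_H + 2·0.21, so 0.8017 = (0.77 + ρ_H + 0.42) / 2.420.
ρ_H = 0.8017·2.420 − 0.77 − 0.42 = 0.750.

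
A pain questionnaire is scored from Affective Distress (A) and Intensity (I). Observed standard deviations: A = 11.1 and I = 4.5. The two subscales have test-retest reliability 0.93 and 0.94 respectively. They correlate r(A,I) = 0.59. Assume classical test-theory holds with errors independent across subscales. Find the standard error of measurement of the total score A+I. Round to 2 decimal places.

3.14

Var(total) = 143.46 + 58.941 = 202.401.
True-score variance = 133.62 + 58.941 = 192.561, so reliability = 0.9514.
Error variance = 202.401 − 192.561 = 9.8397; SEM = √9.8397 = 3.14.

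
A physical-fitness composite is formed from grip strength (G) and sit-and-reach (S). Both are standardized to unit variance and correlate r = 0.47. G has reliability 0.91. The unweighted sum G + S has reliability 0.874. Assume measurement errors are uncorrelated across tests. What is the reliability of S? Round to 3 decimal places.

0.720

Var(G+S) = 2 + 2·0.47 = 2.940.
True-score variance = ρ_G + ρ_S + 2·0.47, so 0.874 = (0.91 + ρ_S + 0.94) / 2.940.
ρ_S = 0.874·2.940 − 0.91 − 0.94 = 0.720.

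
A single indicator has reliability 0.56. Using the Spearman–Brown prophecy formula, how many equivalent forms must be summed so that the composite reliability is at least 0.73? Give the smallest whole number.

k ≥ ρ*(1−ρ₁)/(ρ₁(1−ρ*)) = 0.73·0.44 / (0.56·0.27) = 2.124.
Smallest integer k = 3.

3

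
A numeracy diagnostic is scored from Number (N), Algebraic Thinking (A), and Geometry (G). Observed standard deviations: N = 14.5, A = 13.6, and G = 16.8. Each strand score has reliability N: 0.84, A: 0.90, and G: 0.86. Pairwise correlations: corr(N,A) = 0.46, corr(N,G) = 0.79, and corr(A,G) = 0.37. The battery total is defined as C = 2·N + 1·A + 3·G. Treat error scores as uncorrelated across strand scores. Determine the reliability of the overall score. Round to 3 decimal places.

Var(C) = 2²·14.5² + 13.6² + 3²·16.8² + 2·[2·14.5·13.6·0.46 + 6·14.5·16.8·0.79 + 3·13.6·16.8·0.37] = 3566.12 + 3179.4 = 6745.52.
Because errors are independent across components, Cov(Tᵢ,Tⱼ) = Cov(Xᵢ,Xⱼ); the off-diagonal part of the true-score variance is the same as above.
True-score variance = [2²·14.5²·0.84 + 13.6²·0.90 + 3²·16.8²·0.86] + 3179.4 = 3057.44 + 3179.4 = 6236.84.
Reliability = 6236.84 / 6745.52 = 0.925.

0.925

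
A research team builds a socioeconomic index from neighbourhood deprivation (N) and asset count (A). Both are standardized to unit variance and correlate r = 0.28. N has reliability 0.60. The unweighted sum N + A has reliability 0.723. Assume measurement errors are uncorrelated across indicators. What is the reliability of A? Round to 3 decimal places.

0.691

Var(N+A) = 2 + 2·0.28 = 2.560.
True-score variance = ρ_N + ρ_A + 2·0.28, so 0.723 = (0.60 + ρ_A + 0.56) / 2.560.
ρ_A = 0.723·2.560 − 0.60 − 0.56 = 0.691.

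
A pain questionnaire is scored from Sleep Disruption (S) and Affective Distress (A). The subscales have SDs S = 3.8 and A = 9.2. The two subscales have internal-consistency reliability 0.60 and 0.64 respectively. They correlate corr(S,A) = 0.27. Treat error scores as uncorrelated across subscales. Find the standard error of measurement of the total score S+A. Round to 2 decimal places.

Var(total) = 99.08 + 18.8784 = 117.958.
True-score variance = 62.8336 + 18.8784 = 81.712, so reliability = 0.6927.
Error variance = 117.958 − 81.712 = 36.2464; SEM = √36.2464 = 6.02.

6.02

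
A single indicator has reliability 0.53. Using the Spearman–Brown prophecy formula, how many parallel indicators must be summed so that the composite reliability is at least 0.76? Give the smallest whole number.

k ≥ ρ*(1−ρ₁)/(ρ₁(1−ρ*)) = 0.76·0.47 / (0.53·0.24) = 2.808.
Smallest integer k = 3.

3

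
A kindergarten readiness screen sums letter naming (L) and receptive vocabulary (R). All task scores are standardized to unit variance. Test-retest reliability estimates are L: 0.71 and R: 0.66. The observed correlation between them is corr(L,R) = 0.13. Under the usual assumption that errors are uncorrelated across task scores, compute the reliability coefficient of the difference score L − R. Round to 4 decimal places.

0.6379

Var(L−R) = 1 + 1 − 2·0.13 = 2 − 0.26 = 1.74.
Because errors are independent across components, Cov(Tᵢ,Tⱼ) = Cov(Xᵢ,Xⱼ); the off-diagonal part of the true-score variance is the same as above.
True-score variance = [0.71 + 0.66] − 0.26 = 1.37 − 0.26 = 1.11.
Reliability = 1.11 / 1.74 = 0.6379.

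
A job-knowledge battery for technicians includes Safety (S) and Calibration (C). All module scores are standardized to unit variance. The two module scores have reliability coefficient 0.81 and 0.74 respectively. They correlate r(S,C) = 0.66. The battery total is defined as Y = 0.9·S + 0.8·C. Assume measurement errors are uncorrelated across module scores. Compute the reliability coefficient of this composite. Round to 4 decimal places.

0.8666

Var(Y) = 0.9² + 0.8² + 2·[0.72·0.66] = 1.45 + 0.9504 = 2.4004.
With uncorrelated errors the cross-covariances are all true-score covariance, so they carry over unchanged; only the diagonal terms shrink to ρᵢσᵢ².
True-score variance = [0.9²·0.81 + 0.8²·0.74] + 0.9504 = 1.1297 + 0.9504 = 2.0801.
Reliability = 2.0801 / 2.4004 = 0.8666.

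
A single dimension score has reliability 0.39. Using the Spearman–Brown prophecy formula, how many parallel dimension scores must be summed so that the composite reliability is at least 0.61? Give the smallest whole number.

3

k ≥ ρ*(1−ρ₁)/(ρ₁(1−ρ*)) = 0.61·0.61 / (0.39·0.39) = 2.446.
Smallest integer k = 3.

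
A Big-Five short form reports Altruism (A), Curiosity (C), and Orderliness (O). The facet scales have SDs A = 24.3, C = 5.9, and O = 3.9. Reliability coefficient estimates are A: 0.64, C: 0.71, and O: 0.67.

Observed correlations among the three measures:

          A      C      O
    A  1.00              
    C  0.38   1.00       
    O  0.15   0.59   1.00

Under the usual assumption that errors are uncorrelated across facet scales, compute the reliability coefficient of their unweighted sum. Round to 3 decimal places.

Var(A+C+O) = 24.3² + 5.9² + 3.9² + 2·[24.3·5.9·0.38 + 24.3·3.9·0.15 + 5.9·3.9·0.59] = 640.51 + 164.544 = 805.054.
Under uncorrelated errors the observed covariances equal the true-score covariances, so only the own-variance terms attenuate.
True-score variance = [24.3²·0.64 + 5.9²·0.71 + 3.9²·0.67] + 164.544 = 412.819 + 164.544 = 577.363.
Reliability = 577.363 / 805.054 = 0.717.

0.717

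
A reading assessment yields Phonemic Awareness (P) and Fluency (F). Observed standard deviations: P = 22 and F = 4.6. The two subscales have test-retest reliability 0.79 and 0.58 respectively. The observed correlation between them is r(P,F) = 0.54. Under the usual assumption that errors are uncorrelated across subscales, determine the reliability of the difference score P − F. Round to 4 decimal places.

Var(P−F) = 22² + 4.6² − 2·22·4.6·0.54 = 505.16 − 109.296 = 395.864.
With uncorrelated errors the cross-covariances are all true-score covariance, so they carry over unchanged; only the diagonal terms shrink to ρᵢσᵢ².
True-score variance = [22²·0.79 + 4.6²·0.58] − 109.296 = 394.633 − 109.296 = 285.337.
Reliability = 285.337 / 395.864 = 0.7208.

0.7208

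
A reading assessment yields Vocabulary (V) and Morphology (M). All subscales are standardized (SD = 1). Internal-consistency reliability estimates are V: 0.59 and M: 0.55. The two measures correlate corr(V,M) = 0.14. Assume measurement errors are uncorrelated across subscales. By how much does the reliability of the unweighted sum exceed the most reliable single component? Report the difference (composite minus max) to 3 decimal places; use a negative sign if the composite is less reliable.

0.033

Var(sum) = 2 + 0.28 = 2.28; true-score variance = 1.14 + 0.28 = 1.42; composite reliability = 0.6228.
Max component reliability = 0.5900.
Difference = 0.6228 − 0.5900 = 0.033.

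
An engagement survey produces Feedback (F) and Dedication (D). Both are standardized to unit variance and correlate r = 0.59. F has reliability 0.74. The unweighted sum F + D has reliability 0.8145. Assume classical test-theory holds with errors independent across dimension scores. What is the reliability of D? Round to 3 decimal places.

0.670

Var(F+D) = 2 + 2·0.59 = 3.180.
True-score variance = ρ_F + ρ_D + 2·0.59, so 0.8145 = (0.74 + ρ_D + 1.18) / 3.180.
ρ_D = 0.8145·3.180 − 0.74 − 1.18 = 0.670.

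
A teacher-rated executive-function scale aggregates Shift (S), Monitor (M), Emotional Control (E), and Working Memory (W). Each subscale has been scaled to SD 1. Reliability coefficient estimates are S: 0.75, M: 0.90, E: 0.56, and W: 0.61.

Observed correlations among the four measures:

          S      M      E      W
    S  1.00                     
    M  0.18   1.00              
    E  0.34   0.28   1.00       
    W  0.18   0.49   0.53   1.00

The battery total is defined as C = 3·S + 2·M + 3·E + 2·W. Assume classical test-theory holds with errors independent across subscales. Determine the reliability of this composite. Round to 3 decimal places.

Var(C) = 3² + 2² + 3² + 2² + 2·[6·0.18 + 9·0.34 + 6·0.18 + 6·0.28 + 4·0.49 + 6·0.53] = 26 + 24.08 = 50.08.
Because errors are independent across components, Cov(Tᵢ,Tⱼ) = Cov(Xᵢ,Xⱼ); the off-diagonal part of the true-score variance is the same as above.
True-score variance = [3²·0.75 + 2²·0.90 + 3²·0.56 + 2²·0.61] + 24.08 = 17.83 + 24.08 = 41.91.
Reliability = 41.91 / 50.08 = 0.837.

0.837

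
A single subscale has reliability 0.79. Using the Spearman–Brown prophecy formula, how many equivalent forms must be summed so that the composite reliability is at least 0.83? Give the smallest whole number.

k ≥ ρ*(1−ρ₁)/(ρ₁(1−ρ*)) = 0.83·0.21 / (0.79·0.17) = 1.298.
Smallest integer k = 2.

2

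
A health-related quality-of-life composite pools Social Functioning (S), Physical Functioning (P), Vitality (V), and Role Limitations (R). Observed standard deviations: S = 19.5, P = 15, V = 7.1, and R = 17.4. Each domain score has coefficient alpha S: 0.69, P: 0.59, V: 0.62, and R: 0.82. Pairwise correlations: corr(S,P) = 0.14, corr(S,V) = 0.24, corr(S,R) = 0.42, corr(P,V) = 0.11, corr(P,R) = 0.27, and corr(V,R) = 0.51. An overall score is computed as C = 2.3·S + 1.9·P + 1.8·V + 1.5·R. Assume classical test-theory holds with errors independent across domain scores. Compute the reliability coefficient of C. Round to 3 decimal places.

0.813

Var(C) = 2.3²·19.5² + 1.9²·15² + 1.8²·7.1² + 1.5²·17.4² + 2·[4.37·19.5·15·0.14 + 4.14·19.5·7.1·0.24 + 3.45·19.5·17.4·0.42 + 3.42·15·7.1·0.11 + 2.85·15·17.4·0.27 + 2.7·7.1·17.4·0.51] = 3668.31 + 2438.36 = 6106.67.
Because errors are independent across components, Cov(Tᵢ,Tⱼ) = Cov(Xᵢ,Xⱼ); the off-diagonal part of the true-score variance is the same as above.
True-score variance = [2.3²·19.5²·0.69 + 1.9²·15²·0.59 + 1.8²·7.1²·0.62 + 1.5²·17.4²·0.82] + 2438.36 = 2527.03 + 2438.36 = 4965.39.
Reliability = 4965.39 / 6106.67 = 0.813.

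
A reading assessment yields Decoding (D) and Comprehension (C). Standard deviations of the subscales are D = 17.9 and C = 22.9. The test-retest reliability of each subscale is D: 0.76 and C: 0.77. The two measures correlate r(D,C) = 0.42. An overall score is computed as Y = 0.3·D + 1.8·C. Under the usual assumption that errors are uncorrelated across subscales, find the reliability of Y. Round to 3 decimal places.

Var(Y) = 0.3²·17.9² + 1.8²·22.9² + 2·[0.54·17.9·22.9·0.42] = 1727.93 + 185.935 = 1913.86.
Under uncorrelated errors the observed covariances equal the true-score covariances, so only the own-variance terms attenuate.
True-score variance = [0.3²·17.9²·0.76 + 1.8²·22.9²·0.77] + 185.935 = 1330.21 + 185.935 = 1516.15.
Reliability = 1516.15 / 1913.86 = 0.792.

0.792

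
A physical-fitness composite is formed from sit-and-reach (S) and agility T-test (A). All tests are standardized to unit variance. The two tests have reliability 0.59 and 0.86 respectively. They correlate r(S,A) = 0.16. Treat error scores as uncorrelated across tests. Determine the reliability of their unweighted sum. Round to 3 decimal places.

Var(S+A) = 2 + 2·[0.16] = 2 + 0.32 = 2.32.
Under uncorrelated errors the observed covariances equal the true-score covariances, so only the own-variance terms attenuate.
True-score variance = [0.59 + 0.86] + 0.32 = 1.45 + 0.32 = 1.77.
Reliability = 1.77 / 2.32 = 0.763.

0.763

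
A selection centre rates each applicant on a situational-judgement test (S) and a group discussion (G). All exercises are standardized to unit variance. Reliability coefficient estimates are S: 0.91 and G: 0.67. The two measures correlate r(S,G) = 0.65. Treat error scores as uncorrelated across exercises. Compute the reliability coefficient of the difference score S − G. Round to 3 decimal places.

Var(S−G) = 1 + 1 − 2·0.65 = 2 − 1.3 = 0.7.
Because errors are independent across components, Cov(Tᵢ,Tⱼ) = Cov(Xᵢ,Xⱼ); the off-diagonal part of the true-score variance is the same as above.
True-score variance = [0.91 + 0.67] − 1.3 = 1.58 − 1.3 = 0.28.
Reliability = 0.28 / 0.7 = 0.400.

0.400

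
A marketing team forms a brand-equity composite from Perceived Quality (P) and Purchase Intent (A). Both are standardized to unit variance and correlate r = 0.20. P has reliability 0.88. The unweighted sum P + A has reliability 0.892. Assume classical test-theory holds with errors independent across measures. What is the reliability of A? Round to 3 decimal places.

0.861

Var(P+A) = 2 + 2·0.20 = 2.400.
True-score variance = ρ_P + ρ_A + 2·0.20, so 0.892 = (0.88 + ρ_A + 0.40) / 2.400.
ρ_A = 0.892·2.400 − 0.88 − 0.40 = 0.861.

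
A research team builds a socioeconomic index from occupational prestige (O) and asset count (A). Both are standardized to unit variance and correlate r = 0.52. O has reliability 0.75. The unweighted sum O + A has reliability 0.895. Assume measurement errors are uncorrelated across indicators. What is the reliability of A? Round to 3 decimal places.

Var(O+A) = 2 + 2·0.52 = 3.040.
True-score variance = ρ_O + ρ_A + 2·0.52, so 0.895 = (0.75 + ρ_A + 1.04) / 3.040.
ρ_A = 0.895·3.040 − 0.75 − 1.04 = 0.931.

0.931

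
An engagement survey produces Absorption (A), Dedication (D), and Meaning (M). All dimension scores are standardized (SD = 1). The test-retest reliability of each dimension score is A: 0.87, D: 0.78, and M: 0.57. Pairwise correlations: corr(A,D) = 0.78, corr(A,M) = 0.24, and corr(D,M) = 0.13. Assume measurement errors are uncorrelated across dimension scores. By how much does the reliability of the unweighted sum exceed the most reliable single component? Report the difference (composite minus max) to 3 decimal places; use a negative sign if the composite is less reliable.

-0.017

Var(sum) = 3 + 2.3 = 5.3; true-score variance = 2.22 + 2.3 = 4.52; composite reliability = 0.8528.
Max component reliability = 0.8700.
Difference = 0.8528 − 0.8700 = -0.017.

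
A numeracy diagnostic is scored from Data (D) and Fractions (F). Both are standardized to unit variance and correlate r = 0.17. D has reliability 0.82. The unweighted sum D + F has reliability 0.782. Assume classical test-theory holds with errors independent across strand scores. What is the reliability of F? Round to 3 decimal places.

0.670

Var(D+F) = 2 + 2·0.17 = 2.340.
True-score variance = ρ_D + ρ_F + 2·0.17, so 0.782 = (0.82 + ρ_F + 0.34) / 2.340.
ρ_F = 0.782·2.340 − 0.82 − 0.34 = 0.670.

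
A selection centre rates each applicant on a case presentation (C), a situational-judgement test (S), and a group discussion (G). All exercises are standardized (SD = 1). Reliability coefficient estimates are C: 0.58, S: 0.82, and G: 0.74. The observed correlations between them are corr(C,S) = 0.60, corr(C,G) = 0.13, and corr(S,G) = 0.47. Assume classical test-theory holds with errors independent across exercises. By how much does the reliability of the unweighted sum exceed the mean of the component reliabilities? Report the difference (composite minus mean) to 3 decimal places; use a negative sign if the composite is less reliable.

Var(sum) = 3 + 2.4 = 5.4; true-score variance = 2.14 + 2.4 = 4.54; composite reliability = 0.8407.
Mean component reliability = 0.7133.
Difference = 0.8407 − 0.7133 = 0.127.

0.127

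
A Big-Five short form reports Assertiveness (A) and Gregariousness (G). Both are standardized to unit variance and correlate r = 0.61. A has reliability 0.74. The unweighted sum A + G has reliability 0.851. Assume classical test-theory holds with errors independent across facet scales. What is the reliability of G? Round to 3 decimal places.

Var(A+G) = 2 + 2·0.61 = 3.220.
True-score variance = ρ_A + ρ_G + 2·0.61, so 0.851 = (0.74 + ρ_G + 1.22) / 3.220.
ρ_G = 0.851·3.220 − 0.74 − 1.22 = 0.780.

0.780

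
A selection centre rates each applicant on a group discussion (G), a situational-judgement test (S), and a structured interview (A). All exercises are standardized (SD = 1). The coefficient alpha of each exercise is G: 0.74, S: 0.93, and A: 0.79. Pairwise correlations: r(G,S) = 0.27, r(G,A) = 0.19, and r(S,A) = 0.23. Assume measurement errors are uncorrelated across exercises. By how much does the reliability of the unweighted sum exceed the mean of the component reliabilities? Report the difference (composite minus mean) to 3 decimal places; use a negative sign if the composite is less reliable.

0.057

Var(sum) = 3 + 1.38 = 4.38; true-score variance = 2.46 + 1.38 = 3.84; composite reliability = 0.8767.
Mean component reliability = 0.8200.
Difference = 0.8767 − 0.8200 = 0.057.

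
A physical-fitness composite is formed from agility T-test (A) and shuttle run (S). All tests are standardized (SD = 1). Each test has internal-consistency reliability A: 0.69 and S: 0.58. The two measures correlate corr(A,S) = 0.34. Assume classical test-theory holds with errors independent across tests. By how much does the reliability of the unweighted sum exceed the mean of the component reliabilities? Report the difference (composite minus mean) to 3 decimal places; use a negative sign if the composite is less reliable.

Var(sum) = 2 + 0.68 = 2.68; true-score variance = 1.27 + 0.68 = 1.95; composite reliability = 0.7276.
Mean component reliability = 0.6350.
Difference = 0.7276 − 0.6350 = 0.093.

0.093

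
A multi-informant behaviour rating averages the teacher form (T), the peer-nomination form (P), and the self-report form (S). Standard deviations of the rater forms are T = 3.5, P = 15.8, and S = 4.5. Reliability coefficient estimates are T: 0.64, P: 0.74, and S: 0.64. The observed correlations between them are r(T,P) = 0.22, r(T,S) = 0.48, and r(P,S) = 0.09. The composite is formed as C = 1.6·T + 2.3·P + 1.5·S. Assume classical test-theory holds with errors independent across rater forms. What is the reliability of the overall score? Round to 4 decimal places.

Var(C) = 1.6²·3.5² + 2.3²·15.8² + 1.5²·4.5² + 2·[3.68·3.5·15.8·0.22 + 2.4·3.5·4.5·0.48 + 3.45·15.8·4.5·0.09] = 1397.52 + 169.983 = 1567.5.
Because errors are independent across components, Cov(Tᵢ,Tⱼ) = Cov(Xᵢ,Xⱼ); the off-diagonal part of the true-score variance is the same as above.
True-score variance = [1.6²·3.5²·0.64 + 2.3²·15.8²·0.74 + 1.5²·4.5²·0.64] + 169.983 = 1026.47 + 169.983 = 1196.45.
Reliability = 1196.45 / 1567.5 = 0.7633.

0.7633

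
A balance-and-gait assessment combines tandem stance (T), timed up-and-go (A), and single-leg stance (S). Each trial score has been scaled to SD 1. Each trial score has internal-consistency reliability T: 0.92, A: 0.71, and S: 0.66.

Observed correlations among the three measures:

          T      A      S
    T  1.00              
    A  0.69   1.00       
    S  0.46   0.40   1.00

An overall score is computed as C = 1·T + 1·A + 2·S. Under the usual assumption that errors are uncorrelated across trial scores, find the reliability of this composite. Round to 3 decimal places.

Var(C) = 1 + 1 + 2² + 2·[0.69 + 2·0.46 + 2·0.40] = 6 + 4.82 = 10.82.
Because errors are independent across components, Cov(Tᵢ,Tⱼ) = Cov(Xᵢ,Xⱼ); the off-diagonal part of the true-score variance is the same as above.
True-score variance = [0.92 + 0.71 + 2²·0.66] + 4.82 = 4.27 + 4.82 = 9.09.
Reliability = 9.09 / 10.82 = 0.840.

0.840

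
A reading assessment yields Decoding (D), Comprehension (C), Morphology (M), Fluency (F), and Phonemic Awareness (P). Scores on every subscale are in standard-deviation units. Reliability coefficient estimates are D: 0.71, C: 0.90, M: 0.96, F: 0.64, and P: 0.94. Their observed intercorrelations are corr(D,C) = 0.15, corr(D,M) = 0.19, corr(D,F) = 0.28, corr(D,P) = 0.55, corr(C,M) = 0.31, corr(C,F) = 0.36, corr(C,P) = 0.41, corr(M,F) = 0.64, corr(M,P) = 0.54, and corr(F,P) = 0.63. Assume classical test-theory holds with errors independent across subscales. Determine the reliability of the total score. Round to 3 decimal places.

Var(D+C+M+F+P) = 5 + 2·[0.15 + 0.19 + 0.28 + 0.55 + 0.31 + 0.36 + 0.41 + 0.64 + 0.54 + 0.63] = 5 + 8.12 = 13.12.
Under uncorrelated errors the observed covariances equal the true-score covariances, so only the own-variance terms attenuate.
True-score variance = [0.71 + 0.90 + 0.96 + 0.64 + 0.94] + 8.12 = 4.15 + 8.12 = 12.27.
Reliability = 12.27 / 13.12 = 0.935.

0.935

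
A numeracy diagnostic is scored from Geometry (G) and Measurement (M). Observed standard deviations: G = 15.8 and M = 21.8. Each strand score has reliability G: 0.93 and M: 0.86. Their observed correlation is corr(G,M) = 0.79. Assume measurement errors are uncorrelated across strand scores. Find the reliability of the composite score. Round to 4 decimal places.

0.9338

Var(G+M) = 15.8² + 21.8² + 2·[15.8·21.8·0.79] = 724.88 + 544.215 = 1269.1.
Under uncorrelated errors the observed covariances equal the true-score covariances, so only the own-variance terms attenuate.
True-score variance = [15.8²·0.93 + 21.8²·0.86] + 544.215 = 640.872 + 544.215 = 1185.09.
Reliability = 1185.09 / 1269.1 = 0.9338.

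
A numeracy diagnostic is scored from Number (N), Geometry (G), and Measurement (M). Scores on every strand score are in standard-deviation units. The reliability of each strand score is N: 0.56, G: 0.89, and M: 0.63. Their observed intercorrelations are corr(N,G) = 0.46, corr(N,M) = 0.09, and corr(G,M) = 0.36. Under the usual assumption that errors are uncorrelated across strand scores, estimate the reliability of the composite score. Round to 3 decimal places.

0.809

Var(N+G+M) = 3 + 2·[0.46 + 0.09 + 0.36] = 3 + 1.82 = 4.82.
Under uncorrelated errors the observed covariances equal the true-score covariances, so only the own-variance terms attenuate.
True-score variance = [0.56 + 0.89 + 0.63] + 1.82 = 2.08 + 1.82 = 3.9.
Reliability = 3.9 / 4.82 = 0.809.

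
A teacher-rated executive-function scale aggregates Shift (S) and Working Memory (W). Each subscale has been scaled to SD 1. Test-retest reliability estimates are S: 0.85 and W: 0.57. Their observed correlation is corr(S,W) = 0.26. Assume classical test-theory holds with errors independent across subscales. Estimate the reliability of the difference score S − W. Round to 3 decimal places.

Var(S−W) = 1 + 1 − 2·0.26 = 2 − 0.52 = 1.48.
Under uncorrelated errors the observed covariances equal the true-score covariances, so only the own-variance terms attenuate.
True-score variance = [0.85 + 0.57] − 0.52 = 1.42 − 0.52 = 0.9.
Reliability = 0.9 / 1.48 = 0.608.

0.608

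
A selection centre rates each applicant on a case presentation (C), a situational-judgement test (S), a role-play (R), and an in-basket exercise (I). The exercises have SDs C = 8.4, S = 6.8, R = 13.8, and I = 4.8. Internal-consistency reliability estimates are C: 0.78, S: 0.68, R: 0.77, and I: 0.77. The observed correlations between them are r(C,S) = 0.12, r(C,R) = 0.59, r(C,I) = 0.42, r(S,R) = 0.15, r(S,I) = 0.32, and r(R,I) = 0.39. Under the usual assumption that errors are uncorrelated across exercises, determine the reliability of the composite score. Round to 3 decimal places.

Var(C+S+R+I) = 8.4² + 6.8² + 13.8² + 4.8² + 2·[8.4·6.8·0.12 + 8.4·13.8·0.59 + 8.4·4.8·0.42 + 6.8·13.8·0.15 + 6.8·4.8·0.32 + 13.8·4.8·0.39] = 330.28 + 285.072 = 615.352.
Under uncorrelated errors the observed covariances equal the true-score covariances, so only the own-variance terms attenuate.
True-score variance = [8.4²·0.78 + 6.8²·0.68 + 13.8²·0.77 + 4.8²·0.77] + 285.072 = 250.86 + 285.072 = 535.932.
Reliability = 535.932 / 615.352 = 0.871.

0.871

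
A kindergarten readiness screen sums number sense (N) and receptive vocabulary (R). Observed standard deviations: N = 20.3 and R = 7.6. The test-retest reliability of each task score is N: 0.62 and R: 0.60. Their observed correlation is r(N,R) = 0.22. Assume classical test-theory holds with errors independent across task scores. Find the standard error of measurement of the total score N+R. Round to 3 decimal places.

Var(total) = 469.85 + 67.8832 = 537.733.
True-score variance = 290.152 + 67.8832 = 358.035, so reliability = 0.6658.
Error variance = 537.733 − 358.035 = 179.698; SEM = √179.698 = 13.405.

13.405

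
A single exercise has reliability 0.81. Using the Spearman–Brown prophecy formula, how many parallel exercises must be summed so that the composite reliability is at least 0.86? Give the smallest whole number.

2

k ≥ ρ*(1−ρ₁)/(ρ₁(1−ρ*)) = 0.86·0.19 / (0.81·0.14) = 1.441.
Smallest integer k = 2.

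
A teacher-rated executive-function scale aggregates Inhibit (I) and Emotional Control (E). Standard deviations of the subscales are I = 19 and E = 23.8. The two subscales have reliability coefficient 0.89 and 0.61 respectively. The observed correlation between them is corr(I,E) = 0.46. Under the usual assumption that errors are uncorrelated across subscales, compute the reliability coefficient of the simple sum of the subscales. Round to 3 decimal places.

0.806

Var(I+E) = 19² + 23.8² + 2·[19·23.8·0.46] = 927.44 + 416.024 = 1343.46.
With uncorrelated errors the cross-covariances are all true-score covariance, so they carry over unchanged; only the diagonal terms shrink to ρᵢσᵢ².
True-score variance = [19²·0.89 + 23.8²·0.61] + 416.024 = 666.818 + 416.024 = 1082.84.
Reliability = 1082.84 / 1343.46 = 0.806.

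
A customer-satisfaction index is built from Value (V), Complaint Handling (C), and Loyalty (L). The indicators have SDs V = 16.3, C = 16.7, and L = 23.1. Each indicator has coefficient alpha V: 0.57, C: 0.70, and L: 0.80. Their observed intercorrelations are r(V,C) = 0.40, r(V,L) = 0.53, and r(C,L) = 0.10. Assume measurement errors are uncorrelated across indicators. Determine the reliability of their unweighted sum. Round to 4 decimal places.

0.8281

Var(V+C+L) = 16.3² + 16.7² + 23.1² + 2·[16.3·16.7·0.40 + 16.3·23.1·0.53 + 16.7·23.1·0.10] = 1078.19 + 694.044 = 1772.23.
Under uncorrelated errors the observed covariances equal the true-score covariances, so only the own-variance terms attenuate.
True-score variance = [16.3²·0.57 + 16.7²·0.70 + 23.1²·0.80] + 694.044 = 773.554 + 694.044 = 1467.6.
Reliability = 1467.6 / 1772.23 = 0.8281.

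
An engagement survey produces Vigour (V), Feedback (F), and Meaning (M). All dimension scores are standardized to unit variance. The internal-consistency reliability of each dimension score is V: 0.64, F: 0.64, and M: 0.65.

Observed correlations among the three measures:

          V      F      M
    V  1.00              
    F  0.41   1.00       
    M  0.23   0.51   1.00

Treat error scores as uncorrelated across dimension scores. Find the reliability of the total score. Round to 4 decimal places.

0.7981

Var(V+F+M) = 3 + 2·[0.41 + 0.23 + 0.51] = 3 + 2.3 = 5.3.
Under uncorrelated errors the observed covariances equal the true-score covariances, so only the own-variance terms attenuate.
True-score variance = [0.64 + 0.64 + 0.65] + 2.3 = 1.93 + 2.3 = 4.23.
Reliability = 4.23 / 5.3 = 0.7981.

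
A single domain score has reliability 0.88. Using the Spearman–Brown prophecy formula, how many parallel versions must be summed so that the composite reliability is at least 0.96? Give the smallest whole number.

k ≥ ρ*(1−ρ₁)/(ρ₁(1−ρ*)) = 0.96·0.12 / (0.88·0.04) = 3.273.
Smallest integer k = 4.

4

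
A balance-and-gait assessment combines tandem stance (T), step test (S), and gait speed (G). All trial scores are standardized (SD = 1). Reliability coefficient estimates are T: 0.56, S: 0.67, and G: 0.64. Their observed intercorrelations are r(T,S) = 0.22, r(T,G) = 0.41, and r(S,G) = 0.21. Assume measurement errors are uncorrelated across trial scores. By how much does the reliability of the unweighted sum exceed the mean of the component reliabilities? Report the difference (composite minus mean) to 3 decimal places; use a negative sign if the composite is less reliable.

0.135

Var(sum) = 3 + 1.68 = 4.68; true-score variance = 1.87 + 1.68 = 3.55; composite reliability = 0.7585.
Mean component reliability = 0.6233.
Difference = 0.7585 − 0.6233 = 0.135.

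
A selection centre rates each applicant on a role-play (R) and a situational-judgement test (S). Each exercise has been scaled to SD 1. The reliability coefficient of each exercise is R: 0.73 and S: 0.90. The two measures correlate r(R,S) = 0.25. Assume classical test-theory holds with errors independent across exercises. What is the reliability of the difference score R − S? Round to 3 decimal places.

0.753

Var(R−S) = 1 + 1 − 2·0.25 = 2 − 0.5 = 1.5.
With uncorrelated errors the cross-covariances are all true-score covariance, so they carry over unchanged; only the diagonal terms shrink to ρᵢσᵢ².
True-score variance = [0.73 + 0.90] − 0.5 = 1.63 − 0.5 = 1.13.
Reliability = 1.13 / 1.5 = 0.753.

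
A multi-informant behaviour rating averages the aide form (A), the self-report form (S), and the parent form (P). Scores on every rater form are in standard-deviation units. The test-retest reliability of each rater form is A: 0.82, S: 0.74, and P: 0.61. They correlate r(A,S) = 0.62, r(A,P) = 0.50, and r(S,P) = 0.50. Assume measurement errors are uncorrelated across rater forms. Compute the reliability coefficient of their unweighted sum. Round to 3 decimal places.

Var(A+S+P) = 3 + 2·[0.62 + 0.50 + 0.50] = 3 + 3.24 = 6.24.
Under uncorrelated errors the observed covariances equal the true-score covariances, so only the own-variance terms attenuate.
True-score variance = [0.82 + 0.74 + 0.61] + 3.24 = 2.17 + 3.24 = 5.41.
Reliability = 5.41 / 6.24 = 0.867.

0.867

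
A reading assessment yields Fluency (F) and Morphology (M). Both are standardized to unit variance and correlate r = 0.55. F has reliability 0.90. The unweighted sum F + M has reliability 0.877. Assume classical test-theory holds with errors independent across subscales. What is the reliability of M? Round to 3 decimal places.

0.719

Var(F+M) = 2 + 2·0.55 = 3.100.
True-score variance = ρ_F + ρ_M + 2·0.55, so 0.877 = (0.90 + ρ_M + 1.10) / 3.100.
ρ_M = 0.877·3.100 − 0.90 − 1.10 = 0.719.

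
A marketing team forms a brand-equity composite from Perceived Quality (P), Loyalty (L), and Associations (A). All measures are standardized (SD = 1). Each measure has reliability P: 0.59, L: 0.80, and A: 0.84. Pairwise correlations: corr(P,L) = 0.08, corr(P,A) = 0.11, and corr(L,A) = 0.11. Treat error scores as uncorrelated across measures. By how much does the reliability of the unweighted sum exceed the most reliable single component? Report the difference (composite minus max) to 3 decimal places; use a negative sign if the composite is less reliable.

Var(sum) = 3 + 0.6 = 3.6; true-score variance = 2.23 + 0.6 = 2.83; composite reliability = 0.7861.
Max component reliability = 0.8400.
Difference = 0.7861 − 0.8400 = -0.054.

-0.054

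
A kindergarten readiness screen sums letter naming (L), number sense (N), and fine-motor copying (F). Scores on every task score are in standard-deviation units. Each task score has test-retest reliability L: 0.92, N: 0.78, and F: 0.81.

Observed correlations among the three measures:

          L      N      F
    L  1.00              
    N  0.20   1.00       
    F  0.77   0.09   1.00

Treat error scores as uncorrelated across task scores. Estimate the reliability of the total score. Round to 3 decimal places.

0.904

Var(L+N+F) = 3 + 2·[0.20 + 0.77 + 0.09] = 3 + 2.12 = 5.12.
Because errors are independent across components, Cov(Tᵢ,Tⱼ) = Cov(Xᵢ,Xⱼ); the off-diagonal part of the true-score variance is the same as above.
True-score variance = [0.92 + 0.78 + 0.81] + 2.12 = 2.51 + 2.12 = 4.63.
Reliability = 4.63 / 5.12 = 0.904.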